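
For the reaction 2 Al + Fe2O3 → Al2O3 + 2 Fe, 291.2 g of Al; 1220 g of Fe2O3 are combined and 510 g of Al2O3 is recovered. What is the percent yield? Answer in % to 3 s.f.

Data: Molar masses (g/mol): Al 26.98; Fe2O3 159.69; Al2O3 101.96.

n(Al) = 291.2 / 26.98 = 10.79 mol
n(Fe2O3) = 1220 / 159.69 = 7.640 mol
n/ν for Al = 10.79/2 = 5.395
n/ν for Fe2O3 = 7.640/1 = 7.640
Smallest n/ν is Al → limiting reagent.
theoretical n(Al2O3) = (1/2) × 10.79 = 5.395 mol → 550.1 g
% yield = 510 / 550.1 × 100 = 92.71 %

92.7 %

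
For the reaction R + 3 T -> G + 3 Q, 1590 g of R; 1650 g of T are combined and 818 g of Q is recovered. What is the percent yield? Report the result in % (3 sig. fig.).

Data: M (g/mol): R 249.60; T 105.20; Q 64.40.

n(R) = 1590 / 249.60 = 6.370 mol
n(T) = 1650 / 105.20 = 15.68 mol
n/ν for R = 6.370/1 = 6.370
n/ν for T = 15.68/3 = 5.227
Smallest n/ν is T → limiting reagent.
theoretical n(Q) = (3/3) × 15.68 = 15.68 mol → 1010 g
% yield = 818 / 1010 × 100 = 80.99 %

81.0 %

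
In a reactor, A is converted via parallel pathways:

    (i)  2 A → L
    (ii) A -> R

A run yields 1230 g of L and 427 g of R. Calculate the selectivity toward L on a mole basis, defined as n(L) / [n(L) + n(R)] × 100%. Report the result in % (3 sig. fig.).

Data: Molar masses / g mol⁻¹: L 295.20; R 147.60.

n(L) = 1230 / 295.20 = 4.167 mol
n(R) = 427 / 147.60 = 2.893 mol
selectivity = 4.167/(4.167+2.893) × 100 = 59.02 %

59.0 %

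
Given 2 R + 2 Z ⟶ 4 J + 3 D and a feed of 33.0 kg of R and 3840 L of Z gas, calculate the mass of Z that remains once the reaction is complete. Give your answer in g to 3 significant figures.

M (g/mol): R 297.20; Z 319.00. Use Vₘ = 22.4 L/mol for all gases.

n(R) = 33.00×1000 / 297.20 = 111.0 mol
n(Z) = 3840 / 22.4 = 171.4 mol
n/ν → R: 55.50, Z: 85.70; R is limiting.
Z consumed = (2/2) × 111.0 = 111.0 mol
Z remaining = 171.4 − 111.0 = 60.40 mol
mass = 60.40 × 319.00 = 19270 g

19300 g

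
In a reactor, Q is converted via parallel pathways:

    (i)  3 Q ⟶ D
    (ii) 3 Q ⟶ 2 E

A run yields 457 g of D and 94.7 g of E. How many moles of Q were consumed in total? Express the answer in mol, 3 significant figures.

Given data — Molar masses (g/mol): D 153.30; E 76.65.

n(D) = 457 / 153.30 = 2.981 mol
n(E) = 94.7 / 76.65 = 1.235 mol
n(Q) via (i) = (3/1)×2.981 = 8.943 mol
n(Q) via (ii) = (3/2)×1.235 = 1.853 mol
total n(Q) = 8.943 + 1.853 = 10.80 mol

10.8 mol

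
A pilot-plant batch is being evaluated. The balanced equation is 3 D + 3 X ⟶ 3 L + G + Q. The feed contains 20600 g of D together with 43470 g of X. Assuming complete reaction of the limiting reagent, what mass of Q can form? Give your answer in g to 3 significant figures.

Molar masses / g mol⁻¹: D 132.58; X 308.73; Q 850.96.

39900 g

n(D) = 20600 / 132.58 = 155.4 mol
n(X) = 43470 / 308.73 = 140.8 mol
n/ν → D: 51.80, X: 46.93; X is limiting.
n(Q) = (1/3) × 140.8 = 46.93 mol
mass = 46.93 × 850.96 = 39940 g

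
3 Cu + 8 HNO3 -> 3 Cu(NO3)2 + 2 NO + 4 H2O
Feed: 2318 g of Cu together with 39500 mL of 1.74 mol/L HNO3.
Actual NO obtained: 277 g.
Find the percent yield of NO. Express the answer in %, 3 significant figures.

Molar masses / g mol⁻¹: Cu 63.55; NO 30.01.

53.7 %

n(Cu) = 2318 / 63.55 = 36.48 mol
n(HNO3) = 1.74 × 39500/1000 = 68.73 mol
n/ν → Cu: 12.16, HNO3: 8.591; HNO3 is limiting.
theoretical n(NO) = (2/8) × 68.73 = 17.18 mol → 515.6 g
% yield = 277 / 515.6 × 100 = 53.72 %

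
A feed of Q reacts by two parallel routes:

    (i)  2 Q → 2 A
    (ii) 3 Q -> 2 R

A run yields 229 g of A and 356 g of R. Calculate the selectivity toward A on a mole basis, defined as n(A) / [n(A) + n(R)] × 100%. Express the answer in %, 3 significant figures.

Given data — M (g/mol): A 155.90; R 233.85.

49.1 %

n(A) = 229 / 155.90 = 1.469 mol
n(R) = 356 / 233.85 = 1.522 mol
selectivity = 1.469/(1.469+1.522) × 100 = 49.11 %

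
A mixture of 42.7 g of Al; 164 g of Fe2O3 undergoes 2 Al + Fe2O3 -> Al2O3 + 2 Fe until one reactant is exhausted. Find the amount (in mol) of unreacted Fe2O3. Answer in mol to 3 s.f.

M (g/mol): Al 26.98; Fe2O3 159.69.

0.236 mol

n(Al) = 42.70 / 26.98 = 1.583 mol
n(Fe2O3) = 164.0 / 159.69 = 1.027 mol
n/ν for Al = 1.583/2 = 0.7915
n/ν for Fe2O3 = 1.027/1 = 1.027
Smallest n/ν is Al → limiting reagent.
Fe2O3 consumed = (1/2) × 1.583 = 0.7915 mol
Fe2O3 remaining = 1.027 − 0.7915 = 0.2355 mol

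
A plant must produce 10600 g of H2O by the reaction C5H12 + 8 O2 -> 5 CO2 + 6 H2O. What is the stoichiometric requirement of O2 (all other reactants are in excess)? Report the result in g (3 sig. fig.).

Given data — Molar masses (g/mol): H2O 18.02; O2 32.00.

n(H2O) = 10600 / 18.02 = 588.2 mol
n(O2) = (8/6) × 588.2 = 784.3 mol
mass = 784.3 × 32.00 = 25100 g

25100 g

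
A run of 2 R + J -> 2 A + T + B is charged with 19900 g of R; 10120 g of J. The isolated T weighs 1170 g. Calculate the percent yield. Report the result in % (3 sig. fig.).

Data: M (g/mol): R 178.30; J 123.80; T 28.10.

n(R) = 19900 / 178.30 = 111.6 mol
n(J) = 10120 / 123.80 = 81.74 mol
n/ν → R: 55.80, J: 81.74; R is limiting.
theoretical n(T) = (1/2) × 111.6 = 55.80 mol → 1568 g
% yield = 1170 / 1568 × 100 = 74.62 %

74.6 %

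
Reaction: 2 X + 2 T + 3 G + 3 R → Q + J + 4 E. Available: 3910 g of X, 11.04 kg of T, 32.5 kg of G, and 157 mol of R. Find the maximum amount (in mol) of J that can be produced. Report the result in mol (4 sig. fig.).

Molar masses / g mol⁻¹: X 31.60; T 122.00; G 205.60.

45.25 mol

n(X) = 3910 / 31.60 = 123.7 mol
n(T) = 11.04×1000 / 122.00 = 90.49 mol
n(G) = 32.50×1000 / 205.60 = 158.1 mol
n(R) = 157.0 mol
n/ν for X = 123.7/2 = 61.85
n/ν for T = 90.49/2 = 45.25
n/ν for G = 158.1/3 = 52.70
n/ν for R = 157.0/3 = 52.33
Smallest n/ν is T → limiting reagent.
n(J) = (1/2) × 90.49 = 45.25 mol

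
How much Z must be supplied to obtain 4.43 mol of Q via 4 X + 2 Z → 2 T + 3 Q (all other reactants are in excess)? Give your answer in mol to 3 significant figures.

2.95 mol

n(Q) = 4.430 mol
n(Z) = (2/3) × 4.430 = 2.953 mol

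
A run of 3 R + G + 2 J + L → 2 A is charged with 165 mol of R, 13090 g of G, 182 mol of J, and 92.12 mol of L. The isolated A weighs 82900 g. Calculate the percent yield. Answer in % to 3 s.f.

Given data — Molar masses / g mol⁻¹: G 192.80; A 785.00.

n(R) = 165.0 mol
n(G) = 13090 / 192.80 = 67.89 mol
n(J) = 182.0 mol
n(L) = 92.12 mol
n/ν for R = 165.0/3 = 55.00
n/ν for G = 67.89/1 = 67.89
n/ν for J = 182.0/2 = 91.00
n/ν for L = 92.12/1 = 92.12
Smallest n/ν is R → limiting reagent.
theoretical n(A) = (2/3) × 165.0 = 110.0 mol → 86350 g
% yield = 82900 / 86350 × 100 = 96.00 %

96.0 %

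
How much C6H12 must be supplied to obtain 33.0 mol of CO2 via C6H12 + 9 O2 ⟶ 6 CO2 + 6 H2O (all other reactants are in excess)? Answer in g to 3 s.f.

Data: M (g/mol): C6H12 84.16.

463 g

n(CO2) = 33.00 mol
n(C6H12) = (1/6) × 33.00 = 5.500 mol
mass = 5.500 × 84.16 = 462.9 g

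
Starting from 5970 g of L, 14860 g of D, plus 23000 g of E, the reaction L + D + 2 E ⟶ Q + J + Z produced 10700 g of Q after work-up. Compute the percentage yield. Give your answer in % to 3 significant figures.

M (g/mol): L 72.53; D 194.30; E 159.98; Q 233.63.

n(L) = 5970 / 72.53 = 82.31 mol
n(D) = 14860 / 194.30 = 76.48 mol
n(E) = 23000 / 159.98 = 143.8 mol
n/ν for L = 82.31/1 = 82.31
n/ν for D = 76.48/1 = 76.48
n/ν for E = 143.8/2 = 71.90
Smallest n/ν is E → limiting reagent.
theoretical n(Q) = (1/2) × 143.8 = 71.90 mol → 16800 g
% yield = 10700 / 16800 × 100 = 63.69 %

63.7 %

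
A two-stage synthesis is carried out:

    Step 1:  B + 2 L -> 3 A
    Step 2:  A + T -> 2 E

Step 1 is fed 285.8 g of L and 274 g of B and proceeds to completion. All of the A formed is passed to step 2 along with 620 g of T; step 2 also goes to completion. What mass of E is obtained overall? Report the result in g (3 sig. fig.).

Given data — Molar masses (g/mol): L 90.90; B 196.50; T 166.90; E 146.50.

Step 1:
n(L) = 285.8 / 90.90 = 3.144 mol
n(B) = 274.0 / 196.50 = 1.394 mol
n/ν for L = 3.144/2 = 1.572
n/ν for B = 1.394/1 = 1.394
Smallest n/ν is B → limiting reagent.
n(A) produced = (3/1) × 1.394 = 4.182 mol
Step 2:
n(A) available = 4.182 mol
n(T) = 620.0 / 166.90 = 3.715 mol
n/ν for A = 4.182/1 = 4.182
n/ν for T = 3.715/1 = 3.715
Smallest n/ν is T → limiting reagent.
n(E) = (2/1) × 3.715 = 7.430 mol
mass = 7.430 × 146.50 = 1088 g

1090 g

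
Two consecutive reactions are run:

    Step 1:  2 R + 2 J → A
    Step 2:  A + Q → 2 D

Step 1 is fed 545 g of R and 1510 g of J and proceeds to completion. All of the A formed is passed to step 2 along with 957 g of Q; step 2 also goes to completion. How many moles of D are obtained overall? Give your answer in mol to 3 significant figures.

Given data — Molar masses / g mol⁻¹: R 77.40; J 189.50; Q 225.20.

Step 1:
n(R) = 545.0 / 77.40 = 7.041 mol
n(J) = 1510 / 189.50 = 7.968 mol
n/ν for R = 7.041/2 = 3.521
n/ν for J = 7.968/2 = 3.984
Smallest n/ν is R → limiting reagent.
n(A) produced = (1/2) × 7.041 = 3.521 mol
Step 2:
n(A) available = 3.521 mol
n(Q) = 957.0 / 225.20 = 4.250 mol
n/ν for A = 3.521/1 = 3.521
n/ν for Q = 4.250/1 = 4.250
Smallest n/ν is A → limiting reagent.
n(D) = (2/1) × 3.521 = 7.042 mol

7.04 mol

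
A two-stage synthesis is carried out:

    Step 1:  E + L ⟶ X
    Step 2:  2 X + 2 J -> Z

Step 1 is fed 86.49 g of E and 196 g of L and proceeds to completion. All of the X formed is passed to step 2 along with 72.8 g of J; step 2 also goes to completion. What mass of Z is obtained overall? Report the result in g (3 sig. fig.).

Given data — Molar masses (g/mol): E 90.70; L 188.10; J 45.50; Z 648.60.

309 g

Step 1:
n(E) = 86.49 / 90.70 = 0.9536 mol
n(L) = 196.0 / 188.10 = 1.042 mol
n/ν for E = 0.9536/1 = 0.9536
n/ν for L = 1.042/1 = 1.042
Smallest n/ν is E → limiting reagent.
n(X) produced = (1/1) × 0.9536 = 0.9536 mol
Step 2:
n(X) available = 0.9536 mol
n(J) = 72.80 / 45.50 = 1.600 mol
n/ν for X = 0.9536/2 = 0.4768
n/ν for J = 1.600/2 = 0.8000
Smallest n/ν is X → limiting reagent.
n(Z) = (1/2) × 0.9536 = 0.4768 mol
mass = 0.4768 × 648.60 = 309.3 g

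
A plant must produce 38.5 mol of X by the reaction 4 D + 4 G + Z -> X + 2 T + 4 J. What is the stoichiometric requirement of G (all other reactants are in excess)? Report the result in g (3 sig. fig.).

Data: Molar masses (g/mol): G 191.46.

29500 g

n(X) = 38.50 mol
n(G) = (4/1) × 38.50 = 154.0 mol
mass = 154.0 × 191.46 = 29480 g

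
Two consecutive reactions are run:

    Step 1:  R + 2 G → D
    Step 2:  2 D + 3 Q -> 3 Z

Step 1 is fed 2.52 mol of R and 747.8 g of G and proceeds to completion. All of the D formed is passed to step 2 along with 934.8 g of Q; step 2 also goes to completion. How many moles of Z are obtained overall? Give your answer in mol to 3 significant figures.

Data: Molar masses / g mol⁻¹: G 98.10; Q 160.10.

Step 1:
n(R) = 2.520 mol
n(G) = 747.8 / 98.10 = 7.623 mol
n/ν for R = 2.520/1 = 2.520
n/ν for G = 7.623/2 = 3.812
Smallest n/ν is R → limiting reagent.
n(D) produced = (1/1) × 2.520 = 2.520 mol
Step 2:
n(D) available = 2.520 mol
n(Q) = 934.8 / 160.10 = 5.839 mol
n/ν for D = 2.520/2 = 1.260
n/ν for Q = 5.839/3 = 1.946
Smallest n/ν is D → limiting reagent.
n(Z) = (3/2) × 2.520 = 3.780 mol

3.78 mol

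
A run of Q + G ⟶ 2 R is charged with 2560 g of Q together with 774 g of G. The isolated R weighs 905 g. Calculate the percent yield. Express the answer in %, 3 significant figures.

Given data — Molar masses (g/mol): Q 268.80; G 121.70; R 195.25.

n(Q) = 2560 / 268.80 = 9.524 mol
n(G) = 774.0 / 121.70 = 6.360 mol
n/ν for Q = 9.524/1 = 9.524
n/ν for G = 6.360/1 = 6.360
Smallest n/ν is G → limiting reagent.
theoretical n(R) = (2/1) × 6.360 = 12.72 mol → 2484 g
% yield = 905 / 2484 × 100 = 36.43 %

36.4 %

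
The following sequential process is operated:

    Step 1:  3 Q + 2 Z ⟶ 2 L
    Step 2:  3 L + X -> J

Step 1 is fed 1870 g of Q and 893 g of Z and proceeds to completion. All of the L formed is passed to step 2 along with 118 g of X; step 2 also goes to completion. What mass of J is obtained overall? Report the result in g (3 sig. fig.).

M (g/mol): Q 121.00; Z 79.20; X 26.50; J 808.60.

Step 1:
n(Q) = 1870 / 121.00 = 15.45 mol
n(Z) = 893.0 / 79.20 = 11.28 mol
n/ν for Q = 15.45/3 = 5.150
n/ν for Z = 11.28/2 = 5.640
Smallest n/ν is Q → limiting reagent.
n(L) produced = (2/3) × 15.45 = 10.30 mol
Step 2:
n(L) available = 10.30 mol
n(X) = 118.0 / 26.50 = 4.453 mol
n/ν for L = 10.30/3 = 3.433
n/ν for X = 4.453/1 = 4.453
Smallest n/ν is L → limiting reagent.
n(J) = (1/3) × 10.30 = 3.433 mol
mass = 3.433 × 808.60 = 2776 g

2780 g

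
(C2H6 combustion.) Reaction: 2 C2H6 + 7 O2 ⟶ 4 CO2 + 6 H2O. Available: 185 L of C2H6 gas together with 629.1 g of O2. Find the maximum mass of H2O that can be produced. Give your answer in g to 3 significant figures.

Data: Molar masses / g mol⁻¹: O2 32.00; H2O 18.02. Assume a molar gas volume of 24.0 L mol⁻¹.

304 g

n(C2H6) = 185.0 / 24.0 = 7.708 mol
n(O2) = 629.1 / 32.00 = 19.66 mol
n/ν → C2H6: 3.854, O2: 2.809; O2 is limiting.
n(H2O) = (6/7) × 19.66 = 16.85 mol
mass = 16.85 × 18.02 = 303.6 g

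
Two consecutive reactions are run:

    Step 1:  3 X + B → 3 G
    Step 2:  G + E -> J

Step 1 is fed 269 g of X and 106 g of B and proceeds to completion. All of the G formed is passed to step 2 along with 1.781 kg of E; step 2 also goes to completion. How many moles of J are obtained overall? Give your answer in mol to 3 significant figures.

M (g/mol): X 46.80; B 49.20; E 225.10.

5.75 mol

Step 1:
n(X) = 269.0 / 46.80 = 5.748 mol
n(B) = 106.0 / 49.20 = 2.154 mol
n/ν for X = 5.748/3 = 1.916
n/ν for B = 2.154/1 = 2.154
Smallest n/ν is X → limiting reagent.
n(G) produced = (3/3) × 5.748 = 5.748 mol
Step 2:
n(G) available = 5.748 mol
n(E) = 1.781×1000 / 225.10 = 7.912 mol
n/ν for G = 5.748/1 = 5.748
n/ν for E = 7.912/1 = 7.912
Smallest n/ν is G → limiting reagent.
n(J) = (1/1) × 5.748 = 5.748 mol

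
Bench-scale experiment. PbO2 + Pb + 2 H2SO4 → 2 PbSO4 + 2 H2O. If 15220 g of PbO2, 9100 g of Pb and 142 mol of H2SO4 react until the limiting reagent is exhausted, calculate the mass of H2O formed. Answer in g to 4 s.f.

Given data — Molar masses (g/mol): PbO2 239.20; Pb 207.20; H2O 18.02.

1583 g

n(PbO2) = 15220 / 239.20 = 63.63 mol
n(Pb) = 9100 / 207.20 = 43.92 mol
n(H2SO4) = 142.0 mol
n/ν for PbO2 = 63.63/1 = 63.63
n/ν for Pb = 43.92/1 = 43.92
n/ν for H2SO4 = 142.0/2 = 71.00
Smallest n/ν is Pb → limiting reagent.
n(H2O) = (2/1) × 43.92 = 87.84 mol
mass = 87.84 × 18.02 = 1583 g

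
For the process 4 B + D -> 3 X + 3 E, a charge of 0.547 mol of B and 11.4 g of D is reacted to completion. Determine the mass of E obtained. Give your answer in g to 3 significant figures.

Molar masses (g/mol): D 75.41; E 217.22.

n(B) = 0.5470 mol
n(D) = 11.40 / 75.41 = 0.1512 mol
n/ν for B = 0.5470/4 = 0.1368
n/ν for D = 0.1512/1 = 0.1512
Smallest n/ν is B → limiting reagent.
n(E) = (3/4) × 0.5470 = 0.4103 mol
mass = 0.4103 × 217.22 = 89.13 g

89.1 g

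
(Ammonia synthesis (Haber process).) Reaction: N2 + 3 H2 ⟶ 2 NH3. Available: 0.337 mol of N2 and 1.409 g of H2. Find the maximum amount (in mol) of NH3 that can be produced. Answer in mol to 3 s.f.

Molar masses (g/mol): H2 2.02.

n(N2) = 0.3370 mol
n(H2) = 1.409 / 2.02 = 0.6975 mol
n/ν for N2 = 0.3370/1 = 0.3370
n/ν for H2 = 0.6975/3 = 0.2325
Smallest n/ν is H2 → limiting reagent.
n(NH3) = (2/3) × 0.6975 = 0.4650 mol

0.465 mol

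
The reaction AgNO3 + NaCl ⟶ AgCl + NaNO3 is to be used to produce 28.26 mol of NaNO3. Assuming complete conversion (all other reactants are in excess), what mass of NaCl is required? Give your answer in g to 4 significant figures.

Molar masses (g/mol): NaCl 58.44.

n(NaNO3) = 28.26 mol
n(NaCl) = (1/1) × 28.26 = 28.26 mol
mass = 28.26 × 58.44 = 1652 g

1652 g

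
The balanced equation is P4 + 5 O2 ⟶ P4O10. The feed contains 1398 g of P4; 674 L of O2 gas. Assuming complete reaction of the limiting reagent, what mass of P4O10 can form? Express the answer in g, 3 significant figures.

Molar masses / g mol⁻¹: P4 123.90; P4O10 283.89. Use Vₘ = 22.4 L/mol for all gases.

n(P4) = 1398 / 123.90 = 11.28 mol
n(O2) = 674.0 / 22.4 = 30.09 mol
n/ν for P4 = 11.28/1 = 11.28
n/ν for O2 = 30.09/5 = 6.018
Smallest n/ν is O2 → limiting reagent.
n(P4O10) = (1/5) × 30.09 = 6.018 mol
mass = 6.018 × 283.89 = 1708 g

1710 g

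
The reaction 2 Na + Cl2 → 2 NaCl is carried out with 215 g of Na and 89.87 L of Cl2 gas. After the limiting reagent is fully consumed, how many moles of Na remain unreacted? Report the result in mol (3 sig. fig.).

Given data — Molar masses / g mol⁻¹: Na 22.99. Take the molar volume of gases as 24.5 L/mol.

n(Na) = 215.0 / 22.99 = 9.352 mol
n(Cl2) = 89.87 / 24.5 = 3.668 mol
n/ν for Na = 9.352/2 = 4.676
n/ν for Cl2 = 3.668/1 = 3.668
Smallest n/ν is Cl2 → limiting reagent.
Na consumed = (2/1) × 3.668 = 7.336 mol
Na remaining = 9.352 − 7.336 = 2.016 mol

2.02 mol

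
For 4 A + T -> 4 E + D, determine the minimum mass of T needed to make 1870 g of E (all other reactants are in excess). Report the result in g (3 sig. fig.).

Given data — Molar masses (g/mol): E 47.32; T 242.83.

2400 g

n(E) = 1870 / 47.32 = 39.52 mol
n(T) = (1/4) × 39.52 = 9.880 mol
mass = 9.880 × 242.83 = 2399 g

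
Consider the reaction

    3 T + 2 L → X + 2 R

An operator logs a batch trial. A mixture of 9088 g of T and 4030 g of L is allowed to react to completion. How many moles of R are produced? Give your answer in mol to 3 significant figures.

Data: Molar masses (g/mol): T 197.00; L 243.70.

16.5 mol

n(T) = 9088 / 197.00 = 46.13 mol
n(L) = 4030 / 243.70 = 16.54 mol
n/ν → T: 15.38, L: 8.270; L is limiting.
n(R) = (2/2) × 16.54 = 16.54 mol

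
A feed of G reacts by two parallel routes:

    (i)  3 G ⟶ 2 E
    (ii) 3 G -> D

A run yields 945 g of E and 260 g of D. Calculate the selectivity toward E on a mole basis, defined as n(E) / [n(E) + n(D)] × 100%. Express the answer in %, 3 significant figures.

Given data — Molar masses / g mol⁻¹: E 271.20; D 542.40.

n(E) = 945 / 271.20 = 3.485 mol
n(D) = 260 / 542.40 = 0.4794 mol
selectivity = 3.485/(3.485+0.4794) × 100 = 87.91 %

87.9 %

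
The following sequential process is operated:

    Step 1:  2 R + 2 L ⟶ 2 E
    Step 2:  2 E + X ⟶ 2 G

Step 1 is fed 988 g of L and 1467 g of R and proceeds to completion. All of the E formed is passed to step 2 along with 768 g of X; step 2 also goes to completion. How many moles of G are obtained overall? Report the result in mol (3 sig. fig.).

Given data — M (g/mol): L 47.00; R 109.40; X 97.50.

13.4 mol

Step 1:
n(L) = 988.0 / 47.00 = 21.02 mol
n(R) = 1467 / 109.40 = 13.41 mol
n/ν → L: 10.51, R: 6.705; R is limiting.
n(E) produced = (2/2) × 13.41 = 13.41 mol
Step 2:
n(E) available = 13.41 mol
n(X) = 768.0 / 97.50 = 7.877 mol
n/ν → E: 6.705, X: 7.877; E is limiting.
n(G) = (2/2) × 13.41 = 13.41 mol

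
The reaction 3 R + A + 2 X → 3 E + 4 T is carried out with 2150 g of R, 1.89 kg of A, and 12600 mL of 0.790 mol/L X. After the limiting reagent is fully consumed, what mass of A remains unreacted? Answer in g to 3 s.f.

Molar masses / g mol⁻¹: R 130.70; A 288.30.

455 g

n(R) = 2150 / 130.70 = 16.45 mol
n(A) = 1.890×1000 / 288.30 = 6.556 mol
n(X) = 0.790 × 12600/1000 = 9.954 mol
n/ν for R = 16.45/3 = 5.483
n/ν for A = 6.556/1 = 6.556
n/ν for X = 9.954/2 = 4.977
Smallest n/ν is X → limiting reagent.
A consumed = (1/2) × 9.954 = 4.977 mol
A remaining = 6.556 − 4.977 = 1.579 mol
mass = 1.579 × 288.30 = 455.2 g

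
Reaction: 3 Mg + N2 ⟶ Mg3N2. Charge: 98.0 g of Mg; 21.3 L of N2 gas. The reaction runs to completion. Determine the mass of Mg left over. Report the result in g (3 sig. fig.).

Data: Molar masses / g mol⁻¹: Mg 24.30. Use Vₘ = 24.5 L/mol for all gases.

34.6 g

n(Mg) = 98.00 / 24.30 = 4.033 mol
n(N2) = 21.30 / 24.5 = 0.8694 mol
n/ν for Mg = 4.033/3 = 1.344
n/ν for N2 = 0.8694/1 = 0.8694
Smallest n/ν is N2 → limiting reagent.
Mg consumed = (3/1) × 0.8694 = 2.608 mol
Mg remaining = 4.033 − 2.608 = 1.425 mol
mass = 1.425 × 24.30 = 34.63 g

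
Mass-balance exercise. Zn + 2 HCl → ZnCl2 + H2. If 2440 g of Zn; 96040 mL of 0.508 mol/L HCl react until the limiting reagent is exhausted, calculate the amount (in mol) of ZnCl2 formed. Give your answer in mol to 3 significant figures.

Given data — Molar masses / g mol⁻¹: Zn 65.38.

24.4 mol

n(Zn) = 2440 / 65.38 = 37.32 mol
n(HCl) = 0.508 × 96040/1000 = 48.79 mol
n/ν for Zn = 37.32/1 = 37.32
n/ν for HCl = 48.79/2 = 24.40
Smallest n/ν is HCl → limiting reagent.
n(ZnCl2) = (1/2) × 48.79 = 24.40 mol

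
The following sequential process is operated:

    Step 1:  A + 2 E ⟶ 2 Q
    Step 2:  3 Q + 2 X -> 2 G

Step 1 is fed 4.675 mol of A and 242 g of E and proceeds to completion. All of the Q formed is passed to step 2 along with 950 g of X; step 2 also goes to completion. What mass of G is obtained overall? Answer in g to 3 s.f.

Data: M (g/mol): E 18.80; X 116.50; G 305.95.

Step 1:
n(A) = 4.675 mol
n(E) = 242.0 / 18.80 = 12.87 mol
n/ν → A: 4.675, E: 6.435; A is limiting.
n(Q) produced = (2/1) × 4.675 = 9.350 mol
Step 2:
n(Q) available = 9.350 mol
n(X) = 950.0 / 116.50 = 8.155 mol
n/ν → Q: 3.117, X: 4.078; Q is limiting.
n(G) = (2/3) × 9.350 = 6.233 mol
mass = 6.233 × 305.95 = 1907 g

1910 g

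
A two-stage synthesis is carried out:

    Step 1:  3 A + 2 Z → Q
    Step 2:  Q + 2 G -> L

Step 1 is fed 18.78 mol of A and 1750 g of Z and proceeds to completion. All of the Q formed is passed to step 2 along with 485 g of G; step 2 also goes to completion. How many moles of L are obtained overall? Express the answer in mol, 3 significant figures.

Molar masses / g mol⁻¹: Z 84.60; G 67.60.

3.59 mol

Step 1:
n(A) = 18.78 mol
n(Z) = 1750 / 84.60 = 20.69 mol
n/ν for A = 18.78/3 = 6.260
n/ν for Z = 20.69/2 = 10.35
Smallest n/ν is A → limiting reagent.
n(Q) produced = (1/3) × 18.78 = 6.260 mol
Step 2:
n(Q) available = 6.260 mol
n(G) = 485.0 / 67.60 = 7.175 mol
n/ν for Q = 6.260/1 = 6.260
n/ν for G = 7.175/2 = 3.588
Smallest n/ν is G → limiting reagent.
n(L) = (1/2) × 7.175 = 3.588 mol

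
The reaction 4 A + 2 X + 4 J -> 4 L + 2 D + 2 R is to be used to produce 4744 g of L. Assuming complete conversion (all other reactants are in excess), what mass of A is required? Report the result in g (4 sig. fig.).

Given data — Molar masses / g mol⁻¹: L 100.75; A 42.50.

2001 g

n(L) = 4744 / 100.75 = 47.09 mol
n(A) = (4/4) × 47.09 = 47.09 mol
mass = 47.09 × 42.50 = 2001 g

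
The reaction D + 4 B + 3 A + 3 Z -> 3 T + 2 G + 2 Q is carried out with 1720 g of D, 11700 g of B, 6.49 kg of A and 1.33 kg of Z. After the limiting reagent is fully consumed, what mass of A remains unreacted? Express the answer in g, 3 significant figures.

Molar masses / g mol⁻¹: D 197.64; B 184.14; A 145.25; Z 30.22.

n(D) = 1720 / 197.64 = 8.703 mol
n(B) = 11700 / 184.14 = 63.54 mol
n(A) = 6.490×1000 / 145.25 = 44.68 mol
n(Z) = 1.330×1000 / 30.22 = 44.01 mol
n/ν → D: 8.703, B: 15.89, A: 14.89, Z: 14.67; D is limiting.
A consumed = (3/1) × 8.703 = 26.11 mol
A remaining = 44.68 − 26.11 = 18.57 mol
mass = 18.57 × 145.25 = 2697 g

2700 g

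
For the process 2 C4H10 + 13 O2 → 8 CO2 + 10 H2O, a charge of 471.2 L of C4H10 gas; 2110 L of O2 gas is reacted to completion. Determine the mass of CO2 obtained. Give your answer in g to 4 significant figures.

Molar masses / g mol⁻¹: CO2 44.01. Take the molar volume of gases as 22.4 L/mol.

n(C4H10) = 471.2 / 22.4 = 21.04 mol
n(O2) = 2110 / 22.4 = 94.20 mol
n/ν for C4H10 = 21.04/2 = 10.52
n/ν for O2 = 94.20/13 = 7.246
Smallest n/ν is O2 → limiting reagent.
n(CO2) = (8/13) × 94.20 = 57.97 mol
mass = 57.97 × 44.01 = 2551 g

2551 g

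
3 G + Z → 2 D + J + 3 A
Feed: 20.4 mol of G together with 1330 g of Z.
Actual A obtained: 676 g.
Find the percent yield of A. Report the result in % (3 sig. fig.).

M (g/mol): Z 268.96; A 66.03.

n(G) = 20.40 mol
n(Z) = 1330 / 268.96 = 4.945 mol
n/ν → G: 6.800, Z: 4.945; Z is limiting.
theoretical n(A) = (3/1) × 4.945 = 14.84 mol → 979.9 g
% yield = 676 / 979.9 × 100 = 68.99 %

69.0 %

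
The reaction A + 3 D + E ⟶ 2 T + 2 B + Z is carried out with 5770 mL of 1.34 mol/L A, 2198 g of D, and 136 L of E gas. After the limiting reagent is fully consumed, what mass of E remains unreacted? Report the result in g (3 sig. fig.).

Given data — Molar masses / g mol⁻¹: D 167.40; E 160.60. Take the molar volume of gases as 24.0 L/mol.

207 g

n(A) = 1.34 × 5770/1000 = 7.732 mol
n(D) = 2198 / 167.40 = 13.13 mol
n(E) = 136.0 / 24.0 = 5.667 mol
n/ν → A: 7.732, D: 4.377, E: 5.667; D is limiting.
E consumed = (1/3) × 13.13 = 4.377 mol
E remaining = 5.667 − 4.377 = 1.290 mol
mass = 1.290 × 160.60 = 207.2 g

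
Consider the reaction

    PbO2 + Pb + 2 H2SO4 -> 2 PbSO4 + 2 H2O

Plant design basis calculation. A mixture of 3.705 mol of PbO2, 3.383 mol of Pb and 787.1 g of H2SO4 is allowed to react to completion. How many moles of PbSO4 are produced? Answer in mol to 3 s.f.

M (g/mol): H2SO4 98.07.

6.77 mol

n(PbO2) = 3.705 mol
n(Pb) = 3.383 mol
n(H2SO4) = 787.1 / 98.07 = 8.026 mol
n/ν for PbO2 = 3.705/1 = 3.705
n/ν for Pb = 3.383/1 = 3.383
n/ν for H2SO4 = 8.026/2 = 4.013
Smallest n/ν is Pb → limiting reagent.
n(PbSO4) = (2/1) × 3.383 = 6.766 mol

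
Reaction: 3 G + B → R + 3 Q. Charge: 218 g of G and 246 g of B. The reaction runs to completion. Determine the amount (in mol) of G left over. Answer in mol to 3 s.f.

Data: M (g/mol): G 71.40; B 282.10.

n(G) = 218.0 / 71.40 = 3.053 mol
n(B) = 246.0 / 282.10 = 0.8720 mol
n/ν for G = 3.053/3 = 1.018
n/ν for B = 0.8720/1 = 0.8720
Smallest n/ν is B → limiting reagent.
G consumed = (3/1) × 0.8720 = 2.616 mol
G remaining = 3.053 − 2.616 = 0.4370 mol

0.437 mol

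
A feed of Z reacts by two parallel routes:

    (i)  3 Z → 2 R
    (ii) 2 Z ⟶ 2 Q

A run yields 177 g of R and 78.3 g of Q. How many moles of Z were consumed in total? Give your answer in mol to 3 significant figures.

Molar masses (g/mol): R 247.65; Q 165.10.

1.55 mol

n(R) = 177 / 247.65 = 0.7147 mol
n(Q) = 78.3 / 165.10 = 0.4743 mol
n(Z) via (i) = (3/2)×0.7147 = 1.072 mol
n(Z) via (ii) = (2/2)×0.4743 = 0.4743 mol
total n(Z) = 1.072 + 0.4743 = 1.546 mol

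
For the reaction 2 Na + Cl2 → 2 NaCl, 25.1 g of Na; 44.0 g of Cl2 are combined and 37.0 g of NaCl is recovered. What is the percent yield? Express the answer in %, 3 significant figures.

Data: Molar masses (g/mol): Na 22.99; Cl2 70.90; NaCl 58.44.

58.0 %

n(Na) = 25.10 / 22.99 = 1.092 mol
n(Cl2) = 44.00 / 70.90 = 0.6206 mol
n/ν for Na = 1.092/2 = 0.5460
n/ν for Cl2 = 0.6206/1 = 0.6206
Smallest n/ν is Na → limiting reagent.
theoretical n(NaCl) = (2/2) × 1.092 = 1.092 mol → 63.82 g
% yield = 37.0 / 63.82 × 100 = 57.98 %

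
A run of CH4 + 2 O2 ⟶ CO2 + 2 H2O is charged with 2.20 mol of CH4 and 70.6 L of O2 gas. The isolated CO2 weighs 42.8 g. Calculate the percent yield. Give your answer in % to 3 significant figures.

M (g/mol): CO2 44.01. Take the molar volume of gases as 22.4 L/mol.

61.7 %

n(CH4) = 2.200 mol
n(O2) = 70.60 / 22.4 = 3.152 mol
n/ν → CH4: 2.200, O2: 1.576; O2 is limiting.
theoretical n(CO2) = (1/2) × 3.152 = 1.576 mol → 69.36 g
% yield = 42.8 / 69.36 × 100 = 61.71 %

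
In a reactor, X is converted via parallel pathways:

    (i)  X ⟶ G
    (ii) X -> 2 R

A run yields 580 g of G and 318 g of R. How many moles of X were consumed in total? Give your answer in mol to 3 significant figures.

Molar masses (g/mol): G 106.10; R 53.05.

8.46 mol

n(G) = 580 / 106.10 = 5.467 mol
n(R) = 318 / 53.05 = 5.994 mol
n(X) via (i) = (1/1)×5.467 = 5.467 mol
n(X) via (ii) = (1/2)×5.994 = 2.997 mol
total n(X) = 5.467 + 2.997 = 8.464 mol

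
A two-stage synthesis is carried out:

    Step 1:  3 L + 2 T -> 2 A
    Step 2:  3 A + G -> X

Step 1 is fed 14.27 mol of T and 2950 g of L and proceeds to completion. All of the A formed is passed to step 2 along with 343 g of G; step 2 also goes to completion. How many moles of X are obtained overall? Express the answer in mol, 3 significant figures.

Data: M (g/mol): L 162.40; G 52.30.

4.04 mol

Step 1:
n(T) = 14.27 mol
n(L) = 2950 / 162.40 = 18.17 mol
n/ν for T = 14.27/2 = 7.135
n/ν for L = 18.17/3 = 6.057
Smallest n/ν is L → limiting reagent.
n(A) produced = (2/3) × 18.17 = 12.11 mol
Step 2:
n(A) available = 12.11 mol
n(G) = 343.0 / 52.30 = 6.558 mol
n/ν for A = 12.11/3 = 4.037
n/ν for G = 6.558/1 = 6.558
Smallest n/ν is A → limiting reagent.
n(X) = (1/3) × 12.11 = 4.037 mol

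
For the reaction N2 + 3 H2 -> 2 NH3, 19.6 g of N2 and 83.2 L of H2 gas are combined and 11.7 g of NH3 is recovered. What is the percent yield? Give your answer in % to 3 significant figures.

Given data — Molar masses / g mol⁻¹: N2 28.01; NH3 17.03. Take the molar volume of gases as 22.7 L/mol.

49.1 %

n(N2) = 19.60 / 28.01 = 0.6998 mol
n(H2) = 83.20 / 22.7 = 3.665 mol
n/ν for N2 = 0.6998/1 = 0.6998
n/ν for H2 = 3.665/3 = 1.222
Smallest n/ν is N2 → limiting reagent.
theoretical n(NH3) = (2/1) × 0.6998 = 1.400 mol → 23.84 g
% yield = 11.7 / 23.84 × 100 = 49.08 %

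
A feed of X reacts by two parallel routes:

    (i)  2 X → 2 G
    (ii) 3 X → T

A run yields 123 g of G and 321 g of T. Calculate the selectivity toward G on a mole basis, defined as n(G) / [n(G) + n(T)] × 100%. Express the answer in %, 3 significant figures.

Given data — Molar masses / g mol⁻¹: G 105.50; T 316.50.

53.5 %

n(G) = 123 / 105.50 = 1.166 mol
n(T) = 321 / 316.50 = 1.014 mol
selectivity = 1.166/(1.166+1.014) × 100 = 53.49 %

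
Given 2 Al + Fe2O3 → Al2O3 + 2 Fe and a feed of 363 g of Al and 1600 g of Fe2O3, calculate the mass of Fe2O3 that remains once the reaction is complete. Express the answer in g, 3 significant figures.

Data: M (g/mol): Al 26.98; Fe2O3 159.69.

n(Al) = 363.0 / 26.98 = 13.45 mol
n(Fe2O3) = 1600 / 159.69 = 10.02 mol
n/ν for Al = 13.45/2 = 6.725
n/ν for Fe2O3 = 10.02/1 = 10.02
Smallest n/ν is Al → limiting reagent.
Fe2O3 consumed = (1/2) × 13.45 = 6.725 mol
Fe2O3 remaining = 10.02 − 6.725 = 3.295 mol
mass = 3.295 × 159.69 = 526.2 g

526 g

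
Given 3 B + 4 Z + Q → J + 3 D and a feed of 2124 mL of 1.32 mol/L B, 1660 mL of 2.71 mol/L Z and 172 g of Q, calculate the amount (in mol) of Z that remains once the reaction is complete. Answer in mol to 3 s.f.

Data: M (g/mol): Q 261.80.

n(B) = 1.32 × 2124/1000 = 2.804 mol
n(Z) = 2.71 × 1660/1000 = 4.499 mol
n(Q) = 172.0 / 261.80 = 0.6570 mol
n/ν for B = 2.804/3 = 0.9347
n/ν for Z = 4.499/4 = 1.125
n/ν for Q = 0.6570/1 = 0.6570
Smallest n/ν is Q → limiting reagent.
Z consumed = (4/1) × 0.6570 = 2.628 mol
Z remaining = 4.499 − 2.628 = 1.871 mol

1.87 mol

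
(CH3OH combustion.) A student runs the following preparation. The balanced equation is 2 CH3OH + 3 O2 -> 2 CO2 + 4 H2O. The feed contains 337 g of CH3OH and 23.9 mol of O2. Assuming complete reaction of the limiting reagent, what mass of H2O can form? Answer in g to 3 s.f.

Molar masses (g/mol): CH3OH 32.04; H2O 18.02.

n(CH3OH) = 337.0 / 32.04 = 10.52 mol
n(O2) = 23.90 mol
n/ν → CH3OH: 5.260, O2: 7.967; CH3OH is limiting.
n(H2O) = (4/2) × 10.52 = 21.04 mol
mass = 21.04 × 18.02 = 379.1 g

379 g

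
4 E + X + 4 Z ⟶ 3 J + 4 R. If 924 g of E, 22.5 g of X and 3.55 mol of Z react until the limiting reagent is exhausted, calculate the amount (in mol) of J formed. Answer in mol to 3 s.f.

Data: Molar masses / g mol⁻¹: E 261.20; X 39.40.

1.71 mol

n(E) = 924.0 / 261.20 = 3.538 mol
n(X) = 22.50 / 39.40 = 0.5711 mol
n(Z) = 3.550 mol
n/ν for E = 3.538/4 = 0.8845
n/ν for X = 0.5711/1 = 0.5711
n/ν for Z = 3.550/4 = 0.8875
Smallest n/ν is X → limiting reagent.
n(J) = (3/1) × 0.5711 = 1.713 mol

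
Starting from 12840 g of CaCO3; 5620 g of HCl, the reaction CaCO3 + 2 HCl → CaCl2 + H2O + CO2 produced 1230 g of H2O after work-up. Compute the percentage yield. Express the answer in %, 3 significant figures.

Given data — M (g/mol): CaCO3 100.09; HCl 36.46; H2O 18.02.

88.6 %

n(CaCO3) = 12840 / 100.09 = 128.3 mol
n(HCl) = 5620 / 36.46 = 154.1 mol
n/ν for CaCO3 = 128.3/1 = 128.3
n/ν for HCl = 154.1/2 = 77.05
Smallest n/ν is HCl → limiting reagent.
theoretical n(H2O) = (1/2) × 154.1 = 77.05 mol → 1388 g
% yield = 1230 / 1388 × 100 = 88.62 %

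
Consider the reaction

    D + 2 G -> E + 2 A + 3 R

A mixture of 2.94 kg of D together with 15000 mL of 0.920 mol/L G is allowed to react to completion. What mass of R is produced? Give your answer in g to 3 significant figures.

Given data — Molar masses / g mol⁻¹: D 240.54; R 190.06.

n(D) = 2.940×1000 / 240.54 = 12.22 mol
n(G) = 0.920 × 15000/1000 = 13.80 mol
n/ν for D = 12.22/1 = 12.22
n/ν for G = 13.80/2 = 6.900
Smallest n/ν is G → limiting reagent.
n(R) = (3/2) × 13.80 = 20.70 mol
mass = 20.70 × 190.06 = 3934 g

3930 g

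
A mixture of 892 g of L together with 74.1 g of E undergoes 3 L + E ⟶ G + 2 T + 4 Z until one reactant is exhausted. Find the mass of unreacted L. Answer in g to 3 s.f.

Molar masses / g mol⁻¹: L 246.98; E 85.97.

253 g

n(L) = 892.0 / 246.98 = 3.612 mol
n(E) = 74.10 / 85.97 = 0.8619 mol
n/ν for L = 3.612/3 = 1.204
n/ν for E = 0.8619/1 = 0.8619
Smallest n/ν is E → limiting reagent.
L consumed = (3/1) × 0.8619 = 2.586 mol
L remaining = 3.612 − 2.586 = 1.026 mol
mass = 1.026 × 246.98 = 253.4 g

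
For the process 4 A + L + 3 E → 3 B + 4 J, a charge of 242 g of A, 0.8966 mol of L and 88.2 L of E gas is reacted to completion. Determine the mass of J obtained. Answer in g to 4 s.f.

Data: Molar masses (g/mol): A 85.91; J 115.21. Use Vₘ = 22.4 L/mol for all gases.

324.5 g

n(A) = 242.0 / 85.91 = 2.817 mol
n(L) = 0.8966 mol
n(E) = 88.20 / 22.4 = 3.938 mol
n/ν for A = 2.817/4 = 0.7043
n/ν for L = 0.8966/1 = 0.8966
n/ν for E = 3.938/3 = 1.313
Smallest n/ν is A → limiting reagent.
n(J) = (4/4) × 2.817 = 2.817 mol
mass = 2.817 × 115.21 = 324.5 g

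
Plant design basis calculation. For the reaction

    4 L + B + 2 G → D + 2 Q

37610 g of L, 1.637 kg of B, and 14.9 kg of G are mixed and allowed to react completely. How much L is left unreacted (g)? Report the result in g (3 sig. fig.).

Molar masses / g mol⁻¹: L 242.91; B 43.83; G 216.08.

n(L) = 37610 / 242.91 = 154.8 mol
n(B) = 1.637×1000 / 43.83 = 37.35 mol
n(G) = 14.90×1000 / 216.08 = 68.96 mol
n/ν for L = 154.8/4 = 38.70
n/ν for B = 37.35/1 = 37.35
n/ν for G = 68.96/2 = 34.48
Smallest n/ν is G → limiting reagent.
L consumed = (4/2) × 68.96 = 137.9 mol
L remaining = 154.8 − 137.9 = 16.90 mol
mass = 16.90 × 242.91 = 4105 g

4110 g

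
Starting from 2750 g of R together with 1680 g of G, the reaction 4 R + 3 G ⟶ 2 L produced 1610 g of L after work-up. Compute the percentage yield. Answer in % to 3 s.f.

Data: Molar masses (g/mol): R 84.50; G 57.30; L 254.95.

38.8 %

n(R) = 2750 / 84.50 = 32.54 mol
n(G) = 1680 / 57.30 = 29.32 mol
n/ν for R = 32.54/4 = 8.135
n/ν for G = 29.32/3 = 9.773
Smallest n/ν is R → limiting reagent.
theoretical n(L) = (2/4) × 32.54 = 16.27 mol → 4148 g
% yield = 1610 / 4148 × 100 = 38.81 %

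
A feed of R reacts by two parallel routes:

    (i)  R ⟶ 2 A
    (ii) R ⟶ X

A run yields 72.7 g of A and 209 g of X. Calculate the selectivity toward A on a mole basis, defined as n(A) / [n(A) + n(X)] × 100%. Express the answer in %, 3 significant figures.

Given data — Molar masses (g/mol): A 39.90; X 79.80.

n(A) = 72.7 / 39.90 = 1.822 mol
n(X) = 209 / 79.80 = 2.619 mol
selectivity = 1.822/(1.822+2.619) × 100 = 41.03 %

41.0 %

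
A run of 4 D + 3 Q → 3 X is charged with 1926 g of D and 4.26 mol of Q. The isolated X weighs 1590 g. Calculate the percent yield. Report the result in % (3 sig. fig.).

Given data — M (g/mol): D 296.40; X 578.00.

64.6 %

n(D) = 1926 / 296.40 = 6.498 mol
n(Q) = 4.260 mol
n/ν for D = 6.498/4 = 1.625
n/ν for Q = 4.260/3 = 1.420
Smallest n/ν is Q → limiting reagent.
theoretical n(X) = (3/3) × 4.260 = 4.260 mol → 2462 g
% yield = 1590 / 2462 × 100 = 64.58 %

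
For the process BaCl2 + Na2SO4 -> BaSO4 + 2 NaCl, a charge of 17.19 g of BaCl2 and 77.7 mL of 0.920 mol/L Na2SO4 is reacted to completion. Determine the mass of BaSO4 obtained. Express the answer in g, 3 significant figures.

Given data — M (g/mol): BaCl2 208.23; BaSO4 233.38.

16.7 g

n(BaCl2) = 17.19 / 208.23 = 0.08255 mol
n(Na2SO4) = 0.920 × 77.70/1000 = 0.07148 mol
n/ν for BaCl2 = 0.08255/1 = 0.08255
n/ν for Na2SO4 = 0.07148/1 = 0.07148
Smallest n/ν is Na2SO4 → limiting reagent.
n(BaSO4) = (1/1) × 0.07148 = 0.07148 mol
mass = 0.07148 × 233.38 = 16.68 g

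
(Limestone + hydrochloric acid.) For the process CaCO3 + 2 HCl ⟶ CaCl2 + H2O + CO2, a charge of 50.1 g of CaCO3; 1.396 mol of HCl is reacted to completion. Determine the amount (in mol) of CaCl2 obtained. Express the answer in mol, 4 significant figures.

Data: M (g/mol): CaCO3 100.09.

0.5005 mol

n(CaCO3) = 50.10 / 100.09 = 0.5005 mol
n(HCl) = 1.396 mol
n/ν → CaCO3: 0.5005, HCl: 0.6980; CaCO3 is limiting.
n(CaCl2) = (1/1) × 0.5005 = 0.5005 mol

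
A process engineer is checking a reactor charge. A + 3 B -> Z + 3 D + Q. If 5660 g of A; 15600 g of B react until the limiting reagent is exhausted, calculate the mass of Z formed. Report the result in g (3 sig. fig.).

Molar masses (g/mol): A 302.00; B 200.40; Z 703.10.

13200 g

n(A) = 5660 / 302.00 = 18.74 mol
n(B) = 15600 / 200.40 = 77.84 mol
n/ν → A: 18.74, B: 25.95; A is limiting.
n(Z) = (1/1) × 18.74 = 18.74 mol
mass = 18.74 × 703.10 = 13180 g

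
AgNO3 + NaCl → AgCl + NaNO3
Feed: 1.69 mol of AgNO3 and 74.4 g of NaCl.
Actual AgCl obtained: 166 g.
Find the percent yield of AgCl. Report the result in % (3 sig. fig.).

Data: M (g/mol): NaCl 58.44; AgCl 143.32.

91.0 %

n(AgNO3) = 1.690 mol
n(NaCl) = 74.40 / 58.44 = 1.273 mol
n/ν → AgNO3: 1.690, NaCl: 1.273; NaCl is limiting.
theoretical n(AgCl) = (1/1) × 1.273 = 1.273 mol → 182.4 g
% yield = 166 / 182.4 × 100 = 91.01 %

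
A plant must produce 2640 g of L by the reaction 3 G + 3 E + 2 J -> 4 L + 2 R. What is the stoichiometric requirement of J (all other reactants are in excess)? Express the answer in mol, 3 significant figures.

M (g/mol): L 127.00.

10.4 mol

n(L) = 2640 / 127.00 = 20.79 mol
n(J) = (2/4) × 20.79 = 10.40 mol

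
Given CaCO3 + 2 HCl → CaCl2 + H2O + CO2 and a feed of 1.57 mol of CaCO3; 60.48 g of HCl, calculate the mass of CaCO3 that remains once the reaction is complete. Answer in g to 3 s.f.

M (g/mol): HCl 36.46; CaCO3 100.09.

n(CaCO3) = 1.570 mol
n(HCl) = 60.48 / 36.46 = 1.659 mol
n/ν for CaCO3 = 1.570/1 = 1.570
n/ν for HCl = 1.659/2 = 0.8295
Smallest n/ν is HCl → limiting reagent.
CaCO3 consumed = (1/2) × 1.659 = 0.8295 mol
CaCO3 remaining = 1.570 − 0.8295 = 0.7405 mol
mass = 0.7405 × 100.09 = 74.12 g

74.1 g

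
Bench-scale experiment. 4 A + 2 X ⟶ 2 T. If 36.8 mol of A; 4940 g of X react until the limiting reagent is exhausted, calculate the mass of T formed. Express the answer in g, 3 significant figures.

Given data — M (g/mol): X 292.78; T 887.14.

n(A) = 36.80 mol
n(X) = 4940 / 292.78 = 16.87 mol
n/ν for A = 36.80/4 = 9.200
n/ν for X = 16.87/2 = 8.435
Smallest n/ν is X → limiting reagent.
n(T) = (2/2) × 16.87 = 16.87 mol
mass = 16.87 × 887.14 = 14970 g

15000 g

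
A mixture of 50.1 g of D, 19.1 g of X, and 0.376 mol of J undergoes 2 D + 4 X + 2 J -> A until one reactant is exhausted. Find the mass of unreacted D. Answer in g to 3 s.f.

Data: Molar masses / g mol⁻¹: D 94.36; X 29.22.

n(D) = 50.10 / 94.36 = 0.5309 mol
n(X) = 19.10 / 29.22 = 0.6537 mol
n(J) = 0.3760 mol
n/ν for D = 0.5309/2 = 0.2655
n/ν for X = 0.6537/4 = 0.1634
n/ν for J = 0.3760/2 = 0.1880
Smallest n/ν is X → limiting reagent.
D consumed = (2/4) × 0.6537 = 0.3269 mol
D remaining = 0.5309 − 0.3269 = 0.2040 mol
mass = 0.2040 × 94.36 = 19.25 g

19.3 g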